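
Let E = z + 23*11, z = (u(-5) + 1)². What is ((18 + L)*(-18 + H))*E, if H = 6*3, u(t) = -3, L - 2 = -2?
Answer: 0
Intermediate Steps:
L = 0 (L = 2 - 2 = 0)
z = 4 (z = (-3 + 1)² = (-2)² = 4)
H = 18
E = 257 (E = 4 + 23*11 = 4 + 253 = 257)
((18 + L)*(-18 + H))*E = ((18 + 0)*(-18 + 18))*257 = (18*0)*257 = 0*257 = 0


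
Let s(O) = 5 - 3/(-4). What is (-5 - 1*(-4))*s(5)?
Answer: -23/4 ≈ -5.7500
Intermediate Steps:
s(O) = 23/4 (s(O) = 5 - ¼*(-3) = 5 + ¾ = 23/4)
(-5 - 1*(-4))*s(5) = (-5 - 1*(-4))*(23/4) = (-5 + 4)*(23/4) = -1*23/4 = -23/4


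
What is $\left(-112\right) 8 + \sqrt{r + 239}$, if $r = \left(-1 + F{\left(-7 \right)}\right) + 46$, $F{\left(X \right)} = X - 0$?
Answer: $-896 + \sqrt{277} \approx -879.36$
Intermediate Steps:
$F{\left(X \right)} = X$ ($F{\left(X \right)} = X + 0 = X$)
$r = 38$ ($r = \left(-1 - 7\right) + 46 = -8 + 46 = 38$)
$\left(-112\right) 8 + \sqrt{r + 239} = \left(-112\right) 8 + \sqrt{38 + 239} = -896 + \sqrt{277}$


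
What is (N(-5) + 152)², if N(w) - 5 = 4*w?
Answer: 18769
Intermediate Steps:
N(w) = 5 + 4*w
(N(-5) + 152)² = ((5 + 4*(-5)) + 152)² = ((5 - 20) + 152)² = (-15 + 152)² = 137² = 18769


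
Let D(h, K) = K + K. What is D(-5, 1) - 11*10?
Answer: -108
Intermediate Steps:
D(h, K) = 2*K
D(-5, 1) - 11*10 = 2*1 - 11*10 = 2 - 110 = -108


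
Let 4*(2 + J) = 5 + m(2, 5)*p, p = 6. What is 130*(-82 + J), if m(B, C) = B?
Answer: -20735/2 ≈ -10368.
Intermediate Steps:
J = 9/4 (J = -2 + (5 + 2*6)/4 = -2 + (5 + 12)/4 = -2 + (1/4)*17 = -2 + 17/4 = 9/4 ≈ 2.2500)
130*(-82 + J) = 130*(-82 + 9/4) = 130*(-319/4) = -20735/2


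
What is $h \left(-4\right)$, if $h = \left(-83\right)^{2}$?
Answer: $-27556$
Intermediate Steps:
$h = 6889$
$h \left(-4\right) = 6889 \left(-4\right) = -27556$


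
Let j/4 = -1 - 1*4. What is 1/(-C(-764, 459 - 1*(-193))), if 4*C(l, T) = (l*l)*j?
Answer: 1/2918480 ≈ 3.4264e-7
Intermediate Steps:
j = -20 (j = 4*(-1 - 1*4) = 4*(-1 - 4) = 4*(-5) = -20)
C(l, T) = -5*l² (C(l, T) = ((l*l)*(-20))/4 = (l²*(-20))/4 = (-20*l²)/4 = -5*l²)
1/(-C(-764, 459 - 1*(-193))) = 1/(-(-5)*(-764)²) = 1/(-(-5)*583696) = 1/(-1*(-2918480)) = 1/2918480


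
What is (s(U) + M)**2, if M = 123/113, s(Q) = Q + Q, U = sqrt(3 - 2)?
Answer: 121801/12769 ≈ 9.5388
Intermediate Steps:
U = 1 (U = sqrt(1) = 1)
s(Q) = 2*Q
M = 123/113 (M = 123*(1/113) = 123/113 ≈ 1.0885)
(s(U) + M)**2 = (2*1 + 123/113)**2 = (2 + 123/113)**2 = (349/113)**2 = 121801/12769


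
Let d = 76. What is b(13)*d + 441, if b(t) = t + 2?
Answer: 1581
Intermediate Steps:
b(t) = 2 + t
b(13)*d + 441 = (2 + 13)*76 + 441 = 15*76 + 441 = 1140 + 441 = 1581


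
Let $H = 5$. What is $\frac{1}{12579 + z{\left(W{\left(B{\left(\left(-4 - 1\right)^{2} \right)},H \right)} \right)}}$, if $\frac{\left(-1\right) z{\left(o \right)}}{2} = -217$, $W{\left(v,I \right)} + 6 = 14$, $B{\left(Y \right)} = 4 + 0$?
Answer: $\frac{1}{13013} \approx 7.6846 \cdot 10^{-5}$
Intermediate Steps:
$B{\left(Y \right)} = 4$
$W{\left(v,I \right)} = 8$ ($W{\left(v,I \right)} = -6 + 14 = 8$)
$z{\left(o \right)} = 434$ ($z{\left(o \right)} = \left(-2\right) \left(-217\right) = 434$)
$\frac{1}{12579 + z{\left(W{\left(B{\left(\left(-4 - 1\right)^{2} \right)},H \right)} \right)}} = \frac{1}{12579 + 434} = \frac{1}{13013}$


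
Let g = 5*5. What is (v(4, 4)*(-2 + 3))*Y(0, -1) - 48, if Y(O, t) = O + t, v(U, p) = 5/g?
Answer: -241/5 ≈ -48.200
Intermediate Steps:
g = 25
v(U, p) = ⅕ (v(U, p) = 5/25 = 5*(1/25) = ⅕)
(v(4, 4)*(-2 + 3))*Y(0, -1) - 48 = ((-2 + 3)/5)*(0 - 1) - 48 = ((⅕)*1)*(-1) - 48 = (⅕)*(-1) - 48 = -⅕ - 48 = -241/5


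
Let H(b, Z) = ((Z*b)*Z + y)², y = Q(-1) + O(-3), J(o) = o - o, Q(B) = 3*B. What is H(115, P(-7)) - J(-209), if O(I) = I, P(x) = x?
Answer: 31685641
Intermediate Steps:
J(o) = 0
y = -6 (y = 3*(-1) - 3 = -3 - 3 = -6)
H(b, Z) = (-6 + b*Z²)² (H(b, Z) = ((Z*b)*Z - 6)² = (b*Z² - 6)² = (-6 + b*Z²)²)
H(115, P(-7)) - J(-209) = (-6 + 115*(-7)²)² - 1*0 = (-6 + 115*49)² + 0 = (-6 + 5635)² + 0 = 5629² + 0 = 31685641 + 0 = 31685641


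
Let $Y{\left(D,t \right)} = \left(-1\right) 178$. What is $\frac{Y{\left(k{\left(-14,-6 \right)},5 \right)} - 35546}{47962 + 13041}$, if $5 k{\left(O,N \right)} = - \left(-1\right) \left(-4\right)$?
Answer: $- \frac{35724}{61003} \approx -0.58561$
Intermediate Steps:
$k{\left(O,N \right)} = - \frac{4}{5}$ ($k{\left(O,N \right)} = \frac{\left(-1\right) \left(\left(-1\right) \left(-4\right)\right)}{5} = \frac{\left(-1\right) 4}{5} = \frac{1}{5} \left(-4\right) = - \frac{4}{5}$)
$Y{\left(D,t \right)} = -178$
$\frac{Y{\left(k{\left(-14,-6 \right)},5 \right)} - 35546}{47962 + 13041} = \frac{-178 - 35546}{47962 + 13041} = - \frac{35724}{61003}$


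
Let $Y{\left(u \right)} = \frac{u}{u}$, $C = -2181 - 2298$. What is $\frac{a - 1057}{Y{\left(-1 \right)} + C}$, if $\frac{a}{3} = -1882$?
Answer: $\frac{6703}{4478} \approx 1.4969$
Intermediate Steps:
$a = -5646$ ($a = 3 \left(-1882\right) = -5646$)
$C = -4479$
$Y{\left(u \right)} = 1$
$\frac{a - 1057}{Y{\left(-1 \right)} + C} = \frac{-5646 - 1057}{1 - 4479} = - \frac{6703}{-4478} = \left(-6703\right) \left(- \frac{1}{4478}\right) = \frac{6703}{4478}$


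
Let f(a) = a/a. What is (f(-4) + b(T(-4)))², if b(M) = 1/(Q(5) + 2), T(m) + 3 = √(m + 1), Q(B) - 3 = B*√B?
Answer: 183/200 + 19*√5/200 ≈ 1.1274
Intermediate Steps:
Q(B) = 3 + B^(3/2) (Q(B) = 3 + B*√B = 3 + B^(3/2))
T(m) = -3 + √(1 + m) (T(m) = -3 + √(m + 1) = -3 + √(1 + m))
f(a) = 1
b(M) = 1/(5 + 5*√5) (b(M) = 1/((3 + 5^(3/2)) + 2) = 1/((3 + 5*√5) + 2) = 1/(5 + 5*√5))
(f(-4) + b(T(-4)))² = (1 + (-1/20 + √5/20))² = (19/20 + √5/20)²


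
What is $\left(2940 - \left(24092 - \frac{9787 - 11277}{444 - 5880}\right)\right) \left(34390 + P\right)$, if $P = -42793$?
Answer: $\frac{161030585191}{906} \approx 1.7774 \cdot 10^{8}$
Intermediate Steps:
$\left(2940 - \left(24092 - \frac{9787 - 11277}{444 - 5880}\right)\right) \left(34390 + P\right) = \left(2940 - \left(24092 - \frac{9787 - 11277}{444 - 5880}\right)\right) \left(34390 - 42793\right) = \left(2940 - \left(24092 + \frac{1490}{-5436}\right)\right) \left(-8403\right) = \left(2940 - \frac{65481311}{2718}\right) \left(-8403\right) = \left(- \frac{57490391}{2718}\right) \left(-8403\right) = \frac{161030585191}{906}$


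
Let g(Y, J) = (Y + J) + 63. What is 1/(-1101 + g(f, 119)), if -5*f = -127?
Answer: -5/4468 ≈ -0.0011191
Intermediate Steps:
f = 127/5 (f = -1/5*(-127) = 127/5 ≈ 25.400)
g(Y, J) = 63 + J + Y (g(Y, J) = (J + Y) + 63 = 63 + J + Y)
1/(-1101 + g(f, 119)) = 1/(-1101 + (63 + 119 + 127/5)) = 1/(-1101 + 1037/5) = 1/(-4468/5) = -5/4468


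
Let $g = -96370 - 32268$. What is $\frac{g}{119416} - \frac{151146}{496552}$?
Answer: $- \frac{2560147091}{1853007926} \approx -1.3816$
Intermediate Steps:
$g = -128638$
$\frac{g}{119416} - \frac{151146}{496552} = - \frac{128638}{119416} - \frac{151146}{496552} = \left(-128638\right) \frac{1}{119416} - \frac{75573}{248276} = - \frac{64319}{59708} - \frac{75573}{248276} = - \frac{2560147091}{1853007926}$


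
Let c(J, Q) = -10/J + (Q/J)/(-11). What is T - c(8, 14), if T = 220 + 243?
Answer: 10217/22 ≈ 464.41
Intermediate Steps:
c(J, Q) = -10/J - Q/(11*J) (c(J, Q) = -10/J + (Q/J)*(-1/11) = -10/J - Q/(11*J))
T = 463
T - c(8, 14) = 463 - (-110 - 1*14)/(11*8) = 463 - (-110 - 14)/(11*8) = 463 - (-124)/(11*8) = 463 - 1*(-31/22) = 463 + 31/22 = 10217/22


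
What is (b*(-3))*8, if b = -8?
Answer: 192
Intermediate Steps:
(b*(-3))*8 = -8*(-3)*8 = 24*8 = 192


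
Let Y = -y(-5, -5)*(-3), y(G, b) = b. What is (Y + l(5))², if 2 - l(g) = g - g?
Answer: 169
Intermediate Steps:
l(g) = 2 (l(g) = 2 - (g - g) = 2 - 1*0 = 2 + 0 = 2)
Y = -15 (Y = -1*(-5)*(-3) = 5*(-3) = -15)
(Y + l(5))² = (-15 + 2)² = (-13)² = 169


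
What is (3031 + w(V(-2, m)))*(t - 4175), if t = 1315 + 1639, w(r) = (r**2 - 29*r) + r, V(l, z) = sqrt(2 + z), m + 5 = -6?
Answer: -3689862 + 102564*I ≈ -3.6899e+6 + 1.0256e+5*I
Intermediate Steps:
m = -11 (m = -5 - 6 = -11)
w(r) = r**2 - 28*r
t = 2954
(3031 + w(V(-2, m)))*(t - 4175) = (3031 + sqrt(2 - 11)*(-28 + sqrt(2 - 11)))*(2954 - 4175) = (3031 + sqrt(-9)*(-28 + sqrt(-9)))*(-1221) = (3031 + (3*I)*(-28 + 3*I))*(-1221) = (3031 + 3*I*(-28 + 3*I))*(-1221) = -3700851 - 3663*I*(-28 + 3*I)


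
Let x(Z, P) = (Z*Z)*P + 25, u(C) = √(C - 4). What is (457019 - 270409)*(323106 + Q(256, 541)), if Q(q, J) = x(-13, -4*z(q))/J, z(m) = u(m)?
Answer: 32619497232310/541 - 756890160*√7/541 ≈ 6.0291e+10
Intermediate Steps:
u(C) = √(-4 + C)
z(m) = √(-4 + m)
x(Z, P) = 25 + P*Z² (x(Z, P) = Z²*P + 25 = P*Z² + 25 = 25 + P*Z²)
Q(q, J) = (25 - 676*√(-4 + q))/J (Q(q, J) = (25 - 4*√(-4 + q)*(-13)²)/J = (25 - 4*√(-4 + q)*169)/J = (25 - 676*√(-4 + q))/J)
(457019 - 270409)*(323106 + Q(256, 541)) = (457019 - 270409)*(323106 + (25 - 676*√(-4 + 256))/541) = 186610*(323106 + (25 - 4056*√7)/541) = 186610*(323106 + (25/541 - 4056*√7/541)) = 186610*(174800371/541 - 4056*√7/541) = 32619497232310/541 - 756890160*√7/541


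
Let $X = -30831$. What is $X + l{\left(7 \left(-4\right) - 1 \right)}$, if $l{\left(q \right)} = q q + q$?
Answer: $-30019$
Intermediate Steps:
$l{\left(q \right)} = q + q^{2}$ ($l{\left(q \right)} = q^{2} + q = q + q^{2}$)
$X + l{\left(7 \left(-4\right) - 1 \right)} = -30831 + \left(7 \left(-4\right) - 1\right) \left(1 + \left(7 \left(-4\right) - 1\right)\right) = -30831 + \left(-28 - 1\right) \left(1 - 29\right) = -30831 - 29 \left(1 - 29\right) = -30831 - -812 = -30831 + 812 = -30019$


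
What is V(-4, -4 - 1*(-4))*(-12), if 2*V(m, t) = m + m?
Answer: 48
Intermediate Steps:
V(m, t) = m (V(m, t) = (m + m)/2 = (2*m)/2 = m)
V(-4, -4 - 1*(-4))*(-12) = -4*(-12) = 48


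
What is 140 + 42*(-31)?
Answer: -1162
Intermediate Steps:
140 + 42*(-31) = 140 - 1302 = -1162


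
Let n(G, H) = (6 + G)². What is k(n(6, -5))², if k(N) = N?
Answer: 20736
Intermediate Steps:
k(n(6, -5))² = ((6 + 6)²)² = (12²)² = 144² = 20736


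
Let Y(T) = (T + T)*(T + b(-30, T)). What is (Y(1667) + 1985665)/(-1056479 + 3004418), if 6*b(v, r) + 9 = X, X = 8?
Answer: 3232666/834831 ≈ 3.8722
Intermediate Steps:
b(v, r) = -⅙ (b(v, r) = -3/2 + (⅙)*8 = -3/2 + 4/3 = -⅙)
Y(T) = 2*T*(-⅙ + T) (Y(T) = (T + T)*(T - ⅙) = (2*T)*(-⅙ + T) = 2*T*(-⅙ + T))
(Y(1667) + 1985665)/(-1056479 + 3004418) = ((⅓)*1667*(-1 + 6*1667) + 1985665)/(-1056479 + 3004418) = ((⅓)*1667*(-1 + 10002) + 1985665)/1947939 = ((⅓)*1667*10001 + 1985665)*(1/1947939) = (16671667/3 + 1985665)*(1/1947939) = (22628662/3)*(1/1947939) = 3232666/834831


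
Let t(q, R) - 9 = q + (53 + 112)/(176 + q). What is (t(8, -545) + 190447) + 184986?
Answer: 69082965/184 ≈ 3.7545e+5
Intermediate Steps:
t(q, R) = 9 + q + 165/(176 + q) (t(q, R) = 9 + (q + (53 + 112)/(176 + q)) = 9 + (q + 165/(176 + q)) = 9 + q + 165/(176 + q))
(t(8, -545) + 190447) + 184986 = ((1749 + 8² + 185*8)/(176 + 8) + 190447) + 184986 = ((1749 + 64 + 1480)/184 + 190447) + 184986 = ((1/184)*3293 + 190447) + 184986 = (3293/184 + 190447) + 184986 = 35045541/184 + 184986 = 69082965/184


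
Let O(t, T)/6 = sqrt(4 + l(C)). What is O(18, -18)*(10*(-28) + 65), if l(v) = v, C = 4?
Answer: -2580*sqrt(2) ≈ -3648.7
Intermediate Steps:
O(t, T) = 12*sqrt(2) (O(t, T) = 6*sqrt(4 + 4) = 6*sqrt(8) = 6*(2*sqrt(2)) = 12*sqrt(2))
O(18, -18)*(10*(-28) + 65) = (12*sqrt(2))*(10*(-28) + 65) = (12*sqrt(2))*(-280 + 65) = (12*sqrt(2))*(-215) = -2580*sqrt(2)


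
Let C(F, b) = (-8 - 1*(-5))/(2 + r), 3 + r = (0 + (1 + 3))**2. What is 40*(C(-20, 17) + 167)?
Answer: 6672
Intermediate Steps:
r = 13 (r = -3 + (0 + (1 + 3))**2 = -3 + (0 + 4)**2 = -3 + 4**2 = -3 + 16 = 13)
C(F, b) = -1/5 (C(F, b) = (-8 - 1*(-5))/(2 + 13) = (-8 + 5)/15 = -3*1/15 = -1/5)
40*(C(-20, 17) + 167) = 40*(-1/5 + 167) = 40*(834/5) = 6672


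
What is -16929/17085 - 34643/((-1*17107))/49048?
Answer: -4734641627563/4778470254520 ≈ -0.99083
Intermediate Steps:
-16929/17085 - 34643/((-1*17107))/49048 = -16929*1/17085 - 34643/(-17107)*(1/49048) = -5643/5695 - 34643*(-1/17107)*(1/49048) = -5643/5695 + (34643/17107)*(1/49048) = -5643/5695 + 34643/839064136 = -4734641627563/4778470254520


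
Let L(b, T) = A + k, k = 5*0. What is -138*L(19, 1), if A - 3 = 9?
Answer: -1656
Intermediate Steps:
A = 12 (A = 3 + 9 = 12)
k = 0
L(b, T) = 12 (L(b, T) = 12 + 0 = 12)
-138*L(19, 1) = -138*12 = -1656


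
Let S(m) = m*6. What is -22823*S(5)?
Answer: -684690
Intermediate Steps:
S(m) = 6*m
-22823*S(5) = -136938*5 = -22823*30 = -684690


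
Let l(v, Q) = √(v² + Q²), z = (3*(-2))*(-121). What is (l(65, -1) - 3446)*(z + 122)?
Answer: -2922208 + 848*√4226 ≈ -2.8671e+6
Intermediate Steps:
z = 726 (z = -6*(-121) = 726)
l(v, Q) = √(Q² + v²)
(l(65, -1) - 3446)*(z + 122) = (√((-1)² + 65²) - 3446)*(726 + 122) = (√(1 + 4225) - 3446)*848 = (√4226 - 3446)*848 = (-3446 + √4226)*848 = -2922208 + 848*√4226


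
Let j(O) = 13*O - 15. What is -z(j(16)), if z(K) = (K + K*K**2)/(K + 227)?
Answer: -718925/42 ≈ -17117.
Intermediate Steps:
j(O) = -15 + 13*O
z(K) = (K + K**3)/(227 + K)
-z(j(16)) = -((-15 + 13*16) + (-15 + 13*16)**3)/(227 + (-15 + 13*16)) = -((-15 + 208) + (-15 + 208)**3)/(227 + (-15 + 208)) = -(193 + 193**3)/(227 + 193) = -(193 + 7189057)/420 = -7189250/420 = -1*718925/42 = -718925/42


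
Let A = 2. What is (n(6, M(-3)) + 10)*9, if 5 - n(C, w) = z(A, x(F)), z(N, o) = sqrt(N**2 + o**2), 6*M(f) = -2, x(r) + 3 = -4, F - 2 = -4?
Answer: 135 - 9*sqrt(53) ≈ 69.479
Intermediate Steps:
F = -2 (F = 2 - 4 = -2)
x(r) = -7 (x(r) = -3 - 4 = -7)
M(f) = -1/3 (M(f) = (1/6)*(-2) = -1/3)
n(C, w) = 5 - sqrt(53) (n(C, w) = 5 - sqrt(2**2 + (-7)**2) = 5 - sqrt(4 + 49) = 5 - sqrt(53))
(n(6, M(-3)) + 10)*9 = ((5 - sqrt(53)) + 10)*9 = (15 - sqrt(53))*9 = 135 - 9*sqrt(53)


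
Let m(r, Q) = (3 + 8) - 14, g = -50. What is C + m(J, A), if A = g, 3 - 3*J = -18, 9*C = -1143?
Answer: -130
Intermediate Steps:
C = -127 (C = (⅑)*(-1143) = -127)
J = 7 (J = 1 - ⅓*(-18) = 1 + 6 = 7)
A = -50
m(r, Q) = -3 (m(r, Q) = 11 - 14 = -3)
C + m(J, A) = -127 - 3 = -130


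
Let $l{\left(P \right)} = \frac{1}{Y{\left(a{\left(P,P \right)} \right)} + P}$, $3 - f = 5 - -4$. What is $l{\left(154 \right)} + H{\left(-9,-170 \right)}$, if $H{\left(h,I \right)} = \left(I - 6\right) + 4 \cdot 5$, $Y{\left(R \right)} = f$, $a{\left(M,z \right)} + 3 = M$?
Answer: $- \frac{23087}{148} \approx -155.99$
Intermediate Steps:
$f = -6$ ($f = 3 - \left(5 - -4\right) = 3 - \left(5 + 4\right) = 3 - 9 = -6$)
$a{\left(M,z \right)} = -3 + M$
$Y{\left(R \right)} = -6$
$l{\left(P \right)} = \frac{1}{-6 + P}$
$H{\left(h,I \right)} = 14 + I$ ($H{\left(h,I \right)} = \left(-6 + I\right) + 20 = 14 + I$)
$l{\left(154 \right)} + H{\left(-9,-170 \right)} = \frac{1}{-6 + 154} + \left(14 - 170\right) = \frac{1}{148} - 156 = - \frac{23087}{148}$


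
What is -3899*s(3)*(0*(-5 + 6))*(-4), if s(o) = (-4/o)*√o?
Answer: 0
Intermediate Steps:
s(o) = -4/√o
-3899*s(3)*(0*(-5 + 6))*(-4) = -3899*(-4*√3/3)*(0*(-5 + 6))*(-4) = -3899*(-4*√3/3)*(0*1)*(-4) = -3899*-4*√3/3*0*(-4) = -0*(-4) = -3899*0 = 0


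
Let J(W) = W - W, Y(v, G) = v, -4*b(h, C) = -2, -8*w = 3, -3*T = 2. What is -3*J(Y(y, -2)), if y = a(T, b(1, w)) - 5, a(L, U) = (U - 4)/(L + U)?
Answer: 0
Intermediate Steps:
T = -2/3 (T = -1/3*2 = -2/3 ≈ -0.66667)
w = -3/8 (w = -1/8*3 = -3/8 ≈ -0.37500)
b(h, C) = 1/2 (b(h, C) = -1/4*(-2) = 1/2)
a(L, U) = (-4 + U)/(L + U)
y = 16 (y = (-4 + 1/2)/(-2/3 + 1/2) - 5 = -7/2/(-1/6) - 5 = -6*(-7/2) - 5 = 21 - 5 = 16)
J(W) = 0
-3*J(Y(y, -2)) = -3*0 = 0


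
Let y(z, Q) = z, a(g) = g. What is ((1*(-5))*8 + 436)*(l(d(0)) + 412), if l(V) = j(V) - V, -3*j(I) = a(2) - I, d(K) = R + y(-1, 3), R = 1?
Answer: 162888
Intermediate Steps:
d(K) = 0 (d(K) = 1 - 1 = 0)
j(I) = -2/3 + I/3 (j(I) = -(2 - I)/3 = -2/3 + I/3)
l(V) = -2/3 - 2*V/3 (l(V) = (-2/3 + V/3) - V = -2/3 - 2*V/3)
((1*(-5))*8 + 436)*(l(d(0)) + 412) = ((1*(-5))*8 + 436)*((-2/3 - 2/3*0) + 412) = (-5*8 + 436)*((-2/3 + 0) + 412) = (-40 + 436)*(-2/3 + 412) = 396*(1234/3) = 162888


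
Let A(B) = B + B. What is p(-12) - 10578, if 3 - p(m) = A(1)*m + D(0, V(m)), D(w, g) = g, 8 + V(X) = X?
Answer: -10531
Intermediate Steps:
A(B) = 2*B
V(X) = -8 + X
p(m) = 11 - 3*m (p(m) = 3 - ((2*1)*m + (-8 + m)) = 3 - (2*m + (-8 + m)) = 3 - (-8 + 3*m) = 3 + (8 - 3*m) = 11 - 3*m)
p(-12) - 10578 = (11 - 3*(-12)) - 10578 = (11 + 36) - 10578 = 47 - 10578 = -10531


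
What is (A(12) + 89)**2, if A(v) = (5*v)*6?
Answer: 201601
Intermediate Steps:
A(v) = 30*v
(A(12) + 89)**2 = (30*12 + 89)**2 = (360 + 89)**2 = 449**2 = 201601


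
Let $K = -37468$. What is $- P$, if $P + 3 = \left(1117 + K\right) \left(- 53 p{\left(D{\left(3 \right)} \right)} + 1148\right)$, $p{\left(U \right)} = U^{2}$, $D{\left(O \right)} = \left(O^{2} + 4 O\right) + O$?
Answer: $-1067992377$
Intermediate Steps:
$D{\left(O \right)} = O^{2} + 5 O$
$P = 1067992377$ ($P = -3 + \left(1117 - 37468\right) \left(- 53 \left(3 \left(5 + 3\right)\right)^{2} + 1148\right) = -3 - 36351 \left(- 53 \left(3 \cdot 8\right)^{2} + 1148\right) = -3 - 36351 \left(- 53 \cdot 24^{2} + 1148\right) = -3 - 36351 \left(\left(-53\right) 576 + 1148\right) = -3 - 36351 \left(-30528 + 1148\right) = -3 - -1067992380 = -3 + 1067992380 = 1067992377$)
$- P = \left(-1\right) 1067992377 = -1067992377$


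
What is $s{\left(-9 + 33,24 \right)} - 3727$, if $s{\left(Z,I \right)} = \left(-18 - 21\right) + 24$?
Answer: $-3742$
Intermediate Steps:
$s{\left(Z,I \right)} = -15$ ($s{\left(Z,I \right)} = -39 + 24 = -15$)
$s{\left(-9 + 33,24 \right)} - 3727 = -15 - 3727 = -3742$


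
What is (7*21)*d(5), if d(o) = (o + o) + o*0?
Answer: 1470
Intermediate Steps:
d(o) = 2*o (d(o) = 2*o + 0 = 2*o)
(7*21)*d(5) = (7*21)*(2*5) = 147*10 = 1470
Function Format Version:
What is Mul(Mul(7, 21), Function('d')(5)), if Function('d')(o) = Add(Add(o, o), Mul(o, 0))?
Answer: 1470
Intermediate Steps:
Function('d')(o) = Mul(2, o) (Function('d')(o) = Add(Mul(2, o), 0) = Mul(2, o))
Mul(Mul(7, 21), Function('d')(5)) = Mul(Mul(7, 21), Mul(2, 5)) = Mul(147, 10) = 1470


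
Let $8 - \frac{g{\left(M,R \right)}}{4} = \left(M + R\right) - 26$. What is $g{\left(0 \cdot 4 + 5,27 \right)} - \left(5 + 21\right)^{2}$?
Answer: $-668$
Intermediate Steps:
$g{\left(M,R \right)} = 136 - 4 M - 4 R$ ($g{\left(M,R \right)} = 32 - 4 \left(\left(M + R\right) - 26\right) = 32 - 4 \left(-26 + M + R\right) = 32 - \left(-104 + 4 M + 4 R\right) = 136 - 4 M - 4 R$)
$g{\left(0 \cdot 4 + 5,27 \right)} - \left(5 + 21\right)^{2} = \left(136 - 4 \left(0 \cdot 4 + 5\right) - 108\right) - \left(5 + 21\right)^{2} = \left(136 - 4 \left(0 + 5\right) - 108\right) - 26^{2} = \left(136 - 20 - 108\right) - 676 = 8 - 676 = -668$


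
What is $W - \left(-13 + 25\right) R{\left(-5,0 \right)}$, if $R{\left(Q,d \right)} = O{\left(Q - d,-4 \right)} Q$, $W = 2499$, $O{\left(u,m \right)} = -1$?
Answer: $2439$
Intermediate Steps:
$R{\left(Q,d \right)} = - Q$
$W - \left(-13 + 25\right) R{\left(-5,0 \right)} = 2499 - \left(-13 + 25\right) \left(\left(-1\right) \left(-5\right)\right) = 2499 - 12 \cdot 5 = 2499 - 60 = 2439$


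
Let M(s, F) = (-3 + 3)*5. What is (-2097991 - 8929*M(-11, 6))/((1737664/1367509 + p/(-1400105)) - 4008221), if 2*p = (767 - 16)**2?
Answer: 8033862902903827990/15348726190062746759 ≈ 0.52342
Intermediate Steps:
M(s, F) = 0 (M(s, F) = 0*5 = 0)
p = 564001/2 (p = (767 - 16)**2/2 = (1/2)*751**2 = (1/2)*564001 = 564001/2 ≈ 2.8200e+5)
(-2097991 - 8929*M(-11, 6))/((1737664/1367509 + p/(-1400105)) - 4008221) = (-2097991 - 8929*0)/((1737664/1367509 + (564001/2)/(-1400105)) - 4008221) = (-2097991 + 0)/((1737664*(1/1367509) + (564001/2)*(-1/1400105)) - 4008221) = -2097991/((1737664/1367509 - 564001/2800210) - 4008221) = -2097991/(4094547665931/3829312376890 - 4008221) = -2097991/(-15348726190062746759/3829312376890) = -2097991*(-3829312376890/15348726190062746759) = 8033862902903827990/15348726190062746759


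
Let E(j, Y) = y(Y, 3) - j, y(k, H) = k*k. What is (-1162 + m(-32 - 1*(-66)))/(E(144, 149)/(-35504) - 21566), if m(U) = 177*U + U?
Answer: -24802080/109385903 ≈ -0.22674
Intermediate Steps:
y(k, H) = k²
m(U) = 178*U
E(j, Y) = Y² - j
(-1162 + m(-32 - 1*(-66)))/(E(144, 149)/(-35504) - 21566) = (-1162 + 178*(-32 - 1*(-66)))/((149² - 1*144)/(-35504) - 21566) = (-1162 + 178*(-32 + 66))/((22201 - 144)*(-1/35504) - 21566) = (-1162 + 178*34)/(22057*(-1/35504) - 21566) = (-1162 + 6052)/(-3151/5072 - 21566) = 4890/(-109385903/5072) = 4890*(-5072/109385903) = -24802080/109385903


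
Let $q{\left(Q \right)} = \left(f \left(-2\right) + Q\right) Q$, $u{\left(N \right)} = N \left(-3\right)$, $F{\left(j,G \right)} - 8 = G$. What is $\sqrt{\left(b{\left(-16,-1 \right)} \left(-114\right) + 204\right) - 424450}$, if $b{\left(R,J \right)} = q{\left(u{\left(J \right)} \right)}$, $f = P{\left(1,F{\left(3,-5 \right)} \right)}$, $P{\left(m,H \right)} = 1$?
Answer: $2 i \sqrt{106147} \approx 651.6 i$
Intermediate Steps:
$F{\left(j,G \right)} = 8 + G$
$f = 1$
$u{\left(N \right)} = - 3 N$
$q{\left(Q \right)} = Q \left(-2 + Q\right)$ ($q{\left(Q \right)} = \left(1 \left(-2\right) + Q\right) Q = \left(-2 + Q\right) Q = Q \left(-2 + Q\right)$)
$b{\left(R,J \right)} = - 3 J \left(-2 - 3 J\right)$
$\sqrt{\left(b{\left(-16,-1 \right)} \left(-114\right) + 204\right) - 424450} = \sqrt{\left(3 \left(-1\right) \left(2 + 3 \left(-1\right)\right) \left(-114\right) + 204\right) - 424450} = \sqrt{\left(3 \left(-1\right) \left(2 - 3\right) \left(-114\right) + 204\right) - 424450} = \sqrt{\left(3 \left(-1\right) \left(-1\right) \left(-114\right) + 204\right) - 424450} = \sqrt{\left(3 \left(-114\right) + 204\right) - 424450} = \sqrt{\left(-342 + 204\right) - 424450} = \sqrt{-138 - 424450} = \sqrt{-424588} = 2 i \sqrt{106147}$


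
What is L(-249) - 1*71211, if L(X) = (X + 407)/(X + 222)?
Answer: -1922855/27 ≈ -71217.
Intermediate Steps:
L(X) = (407 + X)/(222 + X)
L(-249) - 1*71211 = (407 - 249)/(222 - 249) - 1*71211 = 158/(-27) - 71211 = -1/27*158 - 71211 = -158/27 - 71211 = -1922855/27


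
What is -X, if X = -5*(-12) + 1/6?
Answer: -361/6 ≈ -60.167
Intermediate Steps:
X = 361/6 (X = 60 + ⅙ = 361/6 ≈ 60.167)
-X = -1*361/6 = -361/6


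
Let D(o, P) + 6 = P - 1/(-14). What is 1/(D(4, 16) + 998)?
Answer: 14/14113 ≈ 0.00099199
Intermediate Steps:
D(o, P) = -83/14 + P (D(o, P) = -6 + (P - 1/(-14)) = -6 + (P - 1*(-1/14)) = -6 + (P + 1/14) = -6 + (1/14 + P) = -83/14 + P)
1/(D(4, 16) + 998) = 1/((-83/14 + 16) + 998) = 1/(141/14 + 998) = 1/(14113/14) = 14/14113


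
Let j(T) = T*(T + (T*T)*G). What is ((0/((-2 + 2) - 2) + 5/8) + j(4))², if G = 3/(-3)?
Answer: 143641/64 ≈ 2244.4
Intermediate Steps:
G = -1 (G = 3*(-⅓) = -1)
j(T) = T*(T - T²) (j(T) = T*(T + (T*T)*(-1)) = T*(T + T²*(-1)) = T*(T - T²))
((0/((-2 + 2) - 2) + 5/8) + j(4))² = ((0/((-2 + 2) - 2) + 5/8) + 4²*(1 - 1*4))² = ((0/(0 - 2) + 5*(⅛)) + 16*(1 - 4))² = ((0/(-2) + 5/8) + 16*(-3))² = ((0*(-½) + 5/8) - 48)² = ((0 + 5/8) - 48)² = (5/8 - 48)² = (-379/8)² = 143641/64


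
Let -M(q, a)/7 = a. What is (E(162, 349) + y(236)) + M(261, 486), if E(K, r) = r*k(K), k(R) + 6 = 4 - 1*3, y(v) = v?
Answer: -4911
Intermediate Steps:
k(R) = -5 (k(R) = -6 + (4 - 1*3) = -6 + (4 - 3) = -6 + 1 = -5)
E(K, r) = -5*r (E(K, r) = r*(-5) = -5*r)
M(q, a) = -7*a
(E(162, 349) + y(236)) + M(261, 486) = (-5*349 + 236) - 7*486 = (-1745 + 236) - 3402 = -1509 - 3402 = -4911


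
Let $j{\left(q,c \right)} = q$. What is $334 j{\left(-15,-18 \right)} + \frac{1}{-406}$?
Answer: $- \frac{2034061}{406} \approx -5010.0$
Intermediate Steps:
$334 j{\left(-15,-18 \right)} + \frac{1}{-406} = 334 \left(-15\right) + \frac{1}{-406} = -5010 - \frac{1}{406} = - \frac{2034061}{406}$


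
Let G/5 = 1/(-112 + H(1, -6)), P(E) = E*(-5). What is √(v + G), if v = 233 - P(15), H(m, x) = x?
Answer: √4288002/118 ≈ 17.549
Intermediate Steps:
P(E) = -5*E
v = 308 (v = 233 - (-5)*15 = 233 - 1*(-75) = 233 + 75 = 308)
G = -5/118 (G = 5/(-112 - 6) = 5/(-118) = 5*(-1/118) = -5/118 ≈ -0.042373)
√(v + G) = √(308 - 5/118) = √(36339/118) = √4288002/118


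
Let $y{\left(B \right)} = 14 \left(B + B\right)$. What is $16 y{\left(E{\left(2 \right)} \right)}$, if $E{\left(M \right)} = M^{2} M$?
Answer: $3584$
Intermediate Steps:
$E{\left(M \right)} = M^{3}$
$y{\left(B \right)} = 28 B$ ($y{\left(B \right)} = 14 \cdot 2 B = 28 B$)
$16 y{\left(E{\left(2 \right)} \right)} = 16 \cdot 28 \cdot 2^{3} = 16 \cdot 28 \cdot 8 = 16 \cdot 224 = 3584$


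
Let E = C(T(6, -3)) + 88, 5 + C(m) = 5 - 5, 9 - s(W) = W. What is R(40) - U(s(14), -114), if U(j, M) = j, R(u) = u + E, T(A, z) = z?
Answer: 128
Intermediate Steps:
s(W) = 9 - W
C(m) = -5 (C(m) = -5 + (5 - 5) = -5 + 0 = -5)
E = 83 (E = -5 + 88 = 83)
R(u) = 83 + u (R(u) = u + 83 = 83 + u)
R(40) - U(s(14), -114) = (83 + 40) - (9 - 1*14) = 123 - (9 - 14) = 123 - 1*(-5) = 123 + 5 = 128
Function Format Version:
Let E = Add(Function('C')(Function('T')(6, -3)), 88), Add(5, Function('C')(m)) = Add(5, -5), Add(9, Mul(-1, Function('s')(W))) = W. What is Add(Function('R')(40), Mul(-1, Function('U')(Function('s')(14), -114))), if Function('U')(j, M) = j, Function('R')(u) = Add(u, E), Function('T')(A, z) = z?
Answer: 128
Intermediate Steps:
Function('s')(W) = Add(9, Mul(-1, W))
Function('C')(m) = -5 (Function('C')(m) = Add(-5, Add(5, -5)) = Add(-5, 0) = -5)
E = 83 (E = Add(-5, 88) = 83)
Function('R')(u) = Add(83, u) (Function('R')(u) = Add(u, 83) = Add(83, u))
Add(Function('R')(40), Mul(-1, Function('U')(Function('s')(14), -114))) = Add(Add(83, 40), Mul(-1, Add(9, Mul(-1, 14)))) = Add(123, Mul(-1, Add(9, -14))) = Add(123, Mul(-1, -5)) = Add(123, 5) = 128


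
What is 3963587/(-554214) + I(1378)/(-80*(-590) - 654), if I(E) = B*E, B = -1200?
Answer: -550468695451/12898222422 ≈ -42.678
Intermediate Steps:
I(E) = -1200*E
3963587/(-554214) + I(1378)/(-80*(-590) - 654) = 3963587/(-554214) + (-1200*1378)/(-80*(-590) - 654) = 3963587*(-1/554214) - 1653600/(47200 - 654) = -3963587/554214 - 1653600/46546 = -3963587/554214 - 1653600*1/46546 = -3963587/554214 - 826800/23273 = -550468695451/12898222422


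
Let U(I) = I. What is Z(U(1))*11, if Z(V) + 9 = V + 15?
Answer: 77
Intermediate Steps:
Z(V) = 6 + V (Z(V) = -9 + (V + 15) = -9 + (15 + V) = 6 + V)
Z(U(1))*11 = (6 + 1)*11 = 7*11 = 77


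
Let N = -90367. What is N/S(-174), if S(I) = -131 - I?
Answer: -90367/43 ≈ -2101.6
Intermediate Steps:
N/S(-174) = -90367/(-131 - 1*(-174)) = -90367/(-131 + 174) = -90367/43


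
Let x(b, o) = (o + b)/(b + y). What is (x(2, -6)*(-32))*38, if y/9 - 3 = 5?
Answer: 2432/37 ≈ 65.730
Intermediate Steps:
y = 72 (y = 27 + 9*5 = 27 + 45 = 72)
x(b, o) = (b + o)/(72 + b) (x(b, o) = (o + b)/(b + 72) = (b + o)/(72 + b))
(x(2, -6)*(-32))*38 = (((2 - 6)/(72 + 2))*(-32))*38 = ((-4/74)*(-32))*38 = (((1/74)*(-4))*(-32))*38 = -2/37*(-32)*38 = (64/37)*38 = 2432/37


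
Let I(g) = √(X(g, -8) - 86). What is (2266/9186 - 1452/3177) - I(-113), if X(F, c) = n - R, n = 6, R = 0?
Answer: -113685/540443 - 4*I*√5 ≈ -0.21036 - 8.9443*I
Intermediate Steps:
X(F, c) = 6 (X(F, c) = 6 - 1*0 = 6 + 0 = 6)
I(g) = 4*I*√5 (I(g) = √(6 - 86) = √(-80) = 4*I*√5)
(2266/9186 - 1452/3177) - I(-113) = (2266/9186 - 1452/3177) - 4*I*√5 = (2266*(1/9186) - 1452*1/3177) - 4*I*√5 = (1133/4593 - 484/1059) - 4*I*√5 = -113685/540443 - 4*I*√5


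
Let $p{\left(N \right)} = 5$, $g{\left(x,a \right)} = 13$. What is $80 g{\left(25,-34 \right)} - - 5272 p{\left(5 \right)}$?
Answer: $27400$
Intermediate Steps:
$80 g{\left(25,-34 \right)} - - 5272 p{\left(5 \right)} = 80 \cdot 13 - \left(-5272\right) 5 = 1040 - -26360 = 1040 + 26360 = 27400$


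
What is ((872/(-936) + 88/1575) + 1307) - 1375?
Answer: -470077/6825 ≈ -68.876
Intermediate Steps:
((872/(-936) + 88/1575) + 1307) - 1375 = ((872*(-1/936) + 88*(1/1575)) + 1307) - 1375 = ((-109/117 + 88/1575) + 1307) - 1375 = (-5977/6825 + 1307) - 1375 = 8914298/6825 - 1375 = -470077/6825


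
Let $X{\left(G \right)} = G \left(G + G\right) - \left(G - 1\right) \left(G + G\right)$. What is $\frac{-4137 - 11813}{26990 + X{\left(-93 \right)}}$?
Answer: $- \frac{7975}{13402} \approx -0.59506$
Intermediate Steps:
$X{\left(G \right)} = 2 G^{2} - 2 G \left(-1 + G\right)$ ($X{\left(G \right)} = G 2 G - \left(-1 + G\right) 2 G = 2 G^{2} - 2 G \left(-1 + G\right)$)
$\frac{-4137 - 11813}{26990 + X{\left(-93 \right)}} = \frac{-4137 - 11813}{26990 + 2 \left(-93\right)} = - \frac{15950}{26990 - 186} = - \frac{15950}{26804} = \left(-15950\right) \frac{1}{26804} = - \frac{7975}{13402}$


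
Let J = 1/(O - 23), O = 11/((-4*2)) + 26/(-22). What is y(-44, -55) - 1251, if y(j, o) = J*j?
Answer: -2809627/2249 ≈ -1249.3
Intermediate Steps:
O = -225/88 (O = 11/(-8) + 26*(-1/22) = 11*(-⅛) - 13/11 = -11/8 - 13/11 = -225/88 ≈ -2.5568)
J = -88/2249 (J = 1/(-225/88 - 23) = 1/(-2249/88) = -88/2249 ≈ -0.039128)
y(j, o) = -88*j/2249
y(-44, -55) - 1251 = -88/2249*(-44) - 1251 = 3872/2249 - 1251 = -2809627/2249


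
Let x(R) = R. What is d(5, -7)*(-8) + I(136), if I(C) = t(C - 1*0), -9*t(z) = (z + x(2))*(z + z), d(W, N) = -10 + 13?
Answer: -12584/3 ≈ -4194.7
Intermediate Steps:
d(W, N) = 3
t(z) = -2*z*(2 + z)/9 (t(z) = -(z + 2)*(z + z)/9 = -(2 + z)*2*z/9 = -2*z*(2 + z)/9)
I(C) = -2*C*(2 + C)/9 (I(C) = -2*(C - 1*0)*(2 + (C - 1*0))/9 = -2*(C + 0)*(2 + (C + 0))/9 = -2*C*(2 + C)/9)
d(5, -7)*(-8) + I(136) = 3*(-8) - 2/9*136*(2 + 136) = -24 - 2/9*136*138 = -24 - 12512/3 = -12584/3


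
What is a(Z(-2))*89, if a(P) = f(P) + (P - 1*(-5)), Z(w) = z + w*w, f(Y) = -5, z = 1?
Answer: 445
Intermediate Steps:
Z(w) = 1 + w² (Z(w) = 1 + w*w = 1 + w²)
a(P) = P (a(P) = -5 + (P - 1*(-5)) = -5 + (P + 5) = -5 + (5 + P) = P)
a(Z(-2))*89 = (1 + (-2)²)*89 = (1 + 4)*89 = 5*89 = 445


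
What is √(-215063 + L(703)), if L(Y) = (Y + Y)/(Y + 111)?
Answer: I*√26022414/11 ≈ 463.75*I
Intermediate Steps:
L(Y) = 2*Y/(111 + Y) (L(Y) = (2*Y)/(111 + Y) = 2*Y/(111 + Y))
√(-215063 + L(703)) = √(-215063 + 2*703/(111 + 703)) = √(-215063 + 2*703/814) = √(-215063 + 2*703*(1/814)) = √(-215063 + 19/11) = √(-2365674/11) = I*√26022414/11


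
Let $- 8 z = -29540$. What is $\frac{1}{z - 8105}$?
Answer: $- \frac{2}{8825} \approx -0.00022663$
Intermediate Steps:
$z = \frac{7385}{2}$ ($z = \left(- \frac{1}{8}\right) \left(-29540\right) = \frac{7385}{2} \approx 3692.5$)
$\frac{1}{z - 8105} = \frac{1}{\frac{7385}{2} - 8105} = \frac{1}{- \frac{8825}{2}} = - \frac{2}{8825}$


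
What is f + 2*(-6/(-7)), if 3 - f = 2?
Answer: 19/7 ≈ 2.7143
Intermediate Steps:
f = 1 (f = 3 - 1*2 = 3 - 2 = 1)
f + 2*(-6/(-7)) = 1 + 2*(-6/(-7)) = 1 + 2*(-6*(-⅐)) = 1 + 2*(6/7) = 1 + 12/7 = 19/7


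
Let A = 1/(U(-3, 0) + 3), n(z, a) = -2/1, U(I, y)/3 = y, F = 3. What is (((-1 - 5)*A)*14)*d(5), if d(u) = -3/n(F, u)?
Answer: -42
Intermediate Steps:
U(I, y) = 3*y
n(z, a) = -2 (n(z, a) = -2*1 = -2)
A = ⅓ (A = 1/(3*0 + 3) = 1/(0 + 3) = 1/3 = ⅓ ≈ 0.33333)
d(u) = 3/2 (d(u) = -3/(-2) = -3*(-½) = 3/2)
(((-1 - 5)*A)*14)*d(5) = (((-1 - 5)*(⅓))*14)*(3/2) = (-6*⅓*14)*(3/2) = -2*14*(3/2) = -28*3/2 = -42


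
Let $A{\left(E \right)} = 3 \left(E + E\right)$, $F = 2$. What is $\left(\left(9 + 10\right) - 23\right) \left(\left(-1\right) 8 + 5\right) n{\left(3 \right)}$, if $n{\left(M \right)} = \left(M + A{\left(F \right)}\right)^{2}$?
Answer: $2700$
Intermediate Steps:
$A{\left(E \right)} = 6 E$ ($A{\left(E \right)} = 3 \cdot 2 E = 6 E$)
$n{\left(M \right)} = \left(12 + M\right)^{2}$ ($n{\left(M \right)} = \left(M + 6 \cdot 2\right)^{2} = \left(M + 12\right)^{2} = \left(12 + M\right)^{2}$)
$\left(\left(9 + 10\right) - 23\right) \left(\left(-1\right) 8 + 5\right) n{\left(3 \right)} = \left(\left(9 + 10\right) - 23\right) \left(\left(-1\right) 8 + 5\right) \left(12 + 3\right)^{2} = \left(19 - 23\right) \left(-8 + 5\right) 15^{2} = \left(-4\right) \left(-3\right) 225 = 12 \cdot 225 = 2700$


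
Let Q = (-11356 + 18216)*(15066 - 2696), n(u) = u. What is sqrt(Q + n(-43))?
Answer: sqrt(84858157) ≈ 9211.8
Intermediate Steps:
Q = 84858200 (Q = 6860*12370 = 84858200)
sqrt(Q + n(-43)) = sqrt(84858200 - 43) = sqrt(84858157)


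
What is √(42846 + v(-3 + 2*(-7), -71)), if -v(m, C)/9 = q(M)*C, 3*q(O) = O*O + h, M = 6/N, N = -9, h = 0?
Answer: √386466/3 ≈ 207.22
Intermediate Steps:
M = -⅔ (M = 6/(-9) = 6*(-⅑) = -⅔ ≈ -0.66667)
q(O) = O²/3 (q(O) = (O*O + 0)/3 = (O² + 0)/3 = O²/3)
v(m, C) = -4*C/3 (v(m, C) = -9*(-⅔)²/3*C = -9*(⅓)*(4/9)*C = -4*C/3)
√(42846 + v(-3 + 2*(-7), -71)) = √(42846 - 4/3*(-71)) = √(42846 + 284/3) = √(128822/3) = √386466/3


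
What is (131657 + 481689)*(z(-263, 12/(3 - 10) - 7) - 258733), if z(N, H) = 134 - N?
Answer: -158449352256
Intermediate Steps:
(131657 + 481689)*(z(-263, 12/(3 - 10) - 7) - 258733) = (131657 + 481689)*((134 - 1*(-263)) - 258733) = 613346*((134 + 263) - 258733) = 613346*(397 - 258733) = 613346*(-258336) = -158449352256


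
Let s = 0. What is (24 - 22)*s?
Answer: 0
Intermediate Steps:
(24 - 22)*s = (24 - 22)*0 = 2*0 = 0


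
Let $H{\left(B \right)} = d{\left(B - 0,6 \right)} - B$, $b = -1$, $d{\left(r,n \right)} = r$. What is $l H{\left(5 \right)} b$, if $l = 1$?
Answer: $0$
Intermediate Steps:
$H{\left(B \right)} = 0$ ($H{\left(B \right)} = \left(B - 0\right) - B = \left(B + 0\right) - B = B - B = 0$)
$l H{\left(5 \right)} b = 1 \cdot 0 \left(-1\right) = 0 \left(-1\right) = 0$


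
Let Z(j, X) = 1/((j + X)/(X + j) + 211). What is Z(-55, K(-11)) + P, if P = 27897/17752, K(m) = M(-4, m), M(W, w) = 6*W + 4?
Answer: 1482979/940856 ≈ 1.5762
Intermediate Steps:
M(W, w) = 4 + 6*W
K(m) = -20 (K(m) = 4 + 6*(-4) = 4 - 24 = -20)
P = 27897/17752 (P = 27897*(1/17752) = 27897/17752 ≈ 1.5715)
Z(j, X) = 1/212 (Z(j, X) = 1/((X + j)/(X + j) + 211) = 1/(1 + 211) = 1/212)
Z(-55, K(-11)) + P = 1/212 + 27897/17752 = 1482979/940856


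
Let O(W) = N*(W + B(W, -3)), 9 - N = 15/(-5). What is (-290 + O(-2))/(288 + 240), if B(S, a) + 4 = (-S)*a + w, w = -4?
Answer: -241/264 ≈ -0.91288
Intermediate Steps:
N = 12 (N = 9 - 15/(-5) = 9 - 15*(-1)/5 = 9 - 1*(-3) = 9 + 3 = 12)
B(S, a) = -8 - S*a (B(S, a) = -4 + ((-S)*a - 4) = -4 + (-S*a - 4) = -4 + (-4 - S*a) = -8 - S*a)
O(W) = -96 + 48*W (O(W) = 12*(W + (-8 - 1*W*(-3))) = 12*(W + (-8 + 3*W)) = 12*(-8 + 4*W) = -96 + 48*W)
(-290 + O(-2))/(288 + 240) = (-290 + (-96 + 48*(-2)))/(288 + 240) = (-290 + (-96 - 96))/528 = (-290 - 192)*(1/528) = -482*1/528 = -241/264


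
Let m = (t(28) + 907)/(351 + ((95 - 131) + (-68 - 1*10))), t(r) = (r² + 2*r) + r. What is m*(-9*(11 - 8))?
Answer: -15975/79 ≈ -202.22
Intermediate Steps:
t(r) = r² + 3*r
m = 1775/237 (m = (28*(3 + 28) + 907)/(351 + ((95 - 131) + (-68 - 1*10))) = (28*31 + 907)/(351 + (-36 + (-68 - 10))) = (868 + 907)/(351 + (-36 - 78)) = 1775/(351 - 114) = 1775/237 ≈ 7.4894)
m*(-9*(11 - 8)) = 1775*(-9*(11 - 8))/237 = 1775*(-9*3)/237 = (1775/237)*(-27) = -15975/79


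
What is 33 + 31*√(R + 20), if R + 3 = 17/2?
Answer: 33 + 31*√102/2 ≈ 189.54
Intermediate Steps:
R = 11/2 (R = -3 + 17/2 = 11/2 ≈ 5.5000)
33 + 31*√(R + 20) = 33 + 31*√(11/2 + 20) = 33 + 31*√(51/2) = 33 + 31*(√102/2) = 33 + 31*√102/2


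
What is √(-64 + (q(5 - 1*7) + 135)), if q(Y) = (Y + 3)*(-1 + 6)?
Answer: 2*√19 ≈ 8.7178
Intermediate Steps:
q(Y) = 15 + 5*Y (q(Y) = (3 + Y)*5 = 15 + 5*Y)
√(-64 + (q(5 - 1*7) + 135)) = √(-64 + ((15 + 5*(5 - 1*7)) + 135)) = √(-64 + ((15 + 5*(5 - 7)) + 135)) = √(-64 + ((15 + 5*(-2)) + 135)) = √(-64 + ((15 - 10) + 135)) = √(-64 + (5 + 135)) = √(-64 + 140) = √76 = 2*√19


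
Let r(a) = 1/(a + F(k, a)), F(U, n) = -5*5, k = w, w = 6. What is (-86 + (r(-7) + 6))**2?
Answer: 6558721/1024 ≈ 6405.0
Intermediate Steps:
k = 6
F(U, n) = -25
r(a) = 1/(-25 + a) (r(a) = 1/(a - 25) = 1/(-25 + a))
(-86 + (r(-7) + 6))**2 = (-86 + (1/(-25 - 7) + 6))**2 = (-86 + (1/(-32) + 6))**2 = (-86 + (-1/32 + 6))**2 = (-86 + 191/32)**2 = (-2561/32)**2 = 6558721/1024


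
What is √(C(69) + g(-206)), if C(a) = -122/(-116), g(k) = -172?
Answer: I*√575070/58 ≈ 13.075*I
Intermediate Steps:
C(a) = 61/58 (C(a) = -122*(-1/116) = 61/58)
√(C(69) + g(-206)) = √(61/58 - 172) = √(-9915/58) = I*√575070/58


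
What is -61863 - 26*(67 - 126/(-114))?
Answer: -1209041/19 ≈ -63634.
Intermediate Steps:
-61863 - 26*(67 - 126/(-114)) = -61863 - 26*(67 - 126*(-1/114)) = -61863 - 26*(67 + 21/19) = -61863 - 26*1294/19 = -61863 - 33644/19 = -1209041/19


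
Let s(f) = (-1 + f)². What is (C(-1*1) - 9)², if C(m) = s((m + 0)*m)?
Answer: 81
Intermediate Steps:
C(m) = (-1 + m²)² (C(m) = (-1 + (m + 0)*m)² = (-1 + m*m)² = (-1 + m²)²)
(C(-1*1) - 9)² = ((-1 + (-1*1)²)² - 9)² = ((-1 + (-1)²)² - 9)² = ((-1 + 1)² - 9)² = (0² - 9)² = (0 - 9)² = (-9)² = 81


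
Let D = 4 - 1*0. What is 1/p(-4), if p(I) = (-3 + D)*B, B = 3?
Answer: ⅓ ≈ 0.33333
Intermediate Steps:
D = 4 (D = 4 + 0 = 4)
p(I) = 3 (p(I) = (-3 + 4)*3 = 1*3 = 3)
1/p(-4) = 1/3 = ⅓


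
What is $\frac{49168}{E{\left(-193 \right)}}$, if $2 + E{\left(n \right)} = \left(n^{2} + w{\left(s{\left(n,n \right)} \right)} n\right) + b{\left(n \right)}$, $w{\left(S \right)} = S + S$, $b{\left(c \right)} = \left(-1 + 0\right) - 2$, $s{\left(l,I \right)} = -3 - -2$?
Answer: $\frac{24584}{18815} \approx 1.3066$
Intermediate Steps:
$s{\left(l,I \right)} = -1$ ($s{\left(l,I \right)} = -3 + 2 = -1$)
$b{\left(c \right)} = -3$ ($b{\left(c \right)} = -1 - 2 = -3$)
$w{\left(S \right)} = 2 S$
$E{\left(n \right)} = -5 + n^{2} - 2 n$ ($E{\left(n \right)} = -2 - \left(3 - n^{2} - 2 \left(-1\right) n\right) = -2 - \left(3 - n^{2} + 2 n\right) = -5 + n^{2} - 2 n$)
$\frac{49168}{E{\left(-193 \right)}} = \frac{49168}{-5 + \left(-193\right)^{2} - -386} = \frac{49168}{-5 + 37249 + 386} = \frac{49168}{37630} = 49168 \cdot \frac{1}{37630} = \frac{24584}{18815}$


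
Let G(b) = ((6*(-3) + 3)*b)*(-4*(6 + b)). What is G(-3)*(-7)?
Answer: 3780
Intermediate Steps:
G(b) = -15*b*(-24 - 4*b) (G(b) = ((-18 + 3)*b)*(-24 - 4*b) = (-15*b)*(-24 - 4*b) = -15*b*(-24 - 4*b))
G(-3)*(-7) = (60*(-3)*(6 - 3))*(-7) = (60*(-3)*3)*(-7) = -540*(-7) = 3780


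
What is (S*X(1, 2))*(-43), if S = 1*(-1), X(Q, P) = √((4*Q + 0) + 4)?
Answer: 86*√2 ≈ 121.62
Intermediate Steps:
X(Q, P) = √(4 + 4*Q) (X(Q, P) = √(4*Q + 4) = √(4 + 4*Q))
S = -1
(S*X(1, 2))*(-43) = -2*√(1 + 1)*(-43) = -2*√2*(-43) = 86*√2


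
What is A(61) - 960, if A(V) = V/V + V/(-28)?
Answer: -26913/28 ≈ -961.18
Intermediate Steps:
A(V) = 1 - V/28 (A(V) = 1 + V*(-1/28) = 1 - V/28)
A(61) - 960 = (1 - 1/28*61) - 960 = (1 - 61/28) - 960 = -33/28 - 960 = -26913/28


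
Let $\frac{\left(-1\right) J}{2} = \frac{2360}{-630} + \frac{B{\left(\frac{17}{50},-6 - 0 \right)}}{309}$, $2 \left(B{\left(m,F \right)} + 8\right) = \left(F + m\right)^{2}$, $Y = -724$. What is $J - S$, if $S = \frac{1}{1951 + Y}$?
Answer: $\frac{49360128079}{6635002500} \approx 7.4394$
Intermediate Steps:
$B{\left(m,F \right)} = -8 + \frac{\left(F + m\right)^{2}}{2}$
$S = \frac{1}{1227}$ ($S = \frac{1}{1951 - 724} = \frac{1}{1227} \approx 0.000815$)
$J = \frac{120698131}{16222500}$ ($J = - 2 \left(\frac{2360}{-630} + \frac{-8 + \frac{\left(\left(-6 - 0\right) + \frac{17}{50}\right)^{2}}{2}}{309}\right) = - 2 \left(2360 \left(- \frac{1}{630}\right) + \left(-8 + \frac{\left(\left(-6 + 0\right) + 17 \cdot \frac{1}{50}\right)^{2}}{2}\right) \frac{1}{309}\right) = - 2 \left(- \frac{236}{63} + \left(-8 + \frac{\left(-6 + \frac{17}{50}\right)^{2}}{2}\right) \frac{1}{309}\right) = - 2 \left(- \frac{236}{63} + \left(-8 + \frac{\left(- \frac{283}{50}\right)^{2}}{2}\right) \frac{1}{309}\right) = - 2 \left(- \frac{236}{63} + \left(-8 + \frac{1}{2} \cdot \frac{80089}{2500}\right) \frac{1}{309}\right) = - 2 \left(- \frac{236}{63} + \left(-8 + \frac{80089}{5000}\right) \frac{1}{309}\right) = - 2 \left(- \frac{236}{63} + \frac{40089}{5000} \cdot \frac{1}{309}\right) = - 2 \left(- \frac{236}{63} + \frac{13363}{515000}\right) = \left(-2\right) \left(- \frac{120698131}{32445000}\right) = \frac{120698131}{16222500} \approx 7.4402$)
$J - S = \frac{120698131}{16222500} - \frac{1}{1227} = \frac{49360128079}{6635002500}$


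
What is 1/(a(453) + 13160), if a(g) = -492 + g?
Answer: 1/13121 ≈ 7.6214e-5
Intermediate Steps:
1/(a(453) + 13160) = 1/((-492 + 453) + 13160) = 1/(-39 + 13160) = 1/13121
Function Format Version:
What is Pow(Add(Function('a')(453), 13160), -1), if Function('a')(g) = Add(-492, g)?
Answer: Rational(1, 13121) ≈ 7.6214e-5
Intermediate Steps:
Pow(Add(Function('a')(453), 13160), -1) = Pow(Add(Add(-492, 453), 13160), -1) = Pow(Add(-39, 13160), -1) = Pow(13121, -1) = Rational(1, 13121)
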